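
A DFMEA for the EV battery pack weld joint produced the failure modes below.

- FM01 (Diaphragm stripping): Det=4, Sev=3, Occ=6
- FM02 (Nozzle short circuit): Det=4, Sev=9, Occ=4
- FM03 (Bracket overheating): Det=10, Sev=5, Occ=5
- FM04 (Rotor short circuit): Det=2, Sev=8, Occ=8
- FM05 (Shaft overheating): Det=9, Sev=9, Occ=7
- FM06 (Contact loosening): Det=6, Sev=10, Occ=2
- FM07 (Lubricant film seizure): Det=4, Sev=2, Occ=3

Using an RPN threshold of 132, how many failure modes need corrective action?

RPN = Severity × Occurrence × Detection:
  FM01: 3 × 6 × 4 = 72
  FM02: 9 × 4 × 4 = 144
  FM03: 5 × 5 × 10 = 250
  FM04: 8 × 8 × 2 = 128
  FM05: 9 × 7 × 9 = 567
  FM06: 10 × 2 × 6 = 120
  FM07: 2 × 3 × 4 = 24
Modes with RPN ≥ 132: FM02 (144), FM03 (250), FM05 (567) → 3.

3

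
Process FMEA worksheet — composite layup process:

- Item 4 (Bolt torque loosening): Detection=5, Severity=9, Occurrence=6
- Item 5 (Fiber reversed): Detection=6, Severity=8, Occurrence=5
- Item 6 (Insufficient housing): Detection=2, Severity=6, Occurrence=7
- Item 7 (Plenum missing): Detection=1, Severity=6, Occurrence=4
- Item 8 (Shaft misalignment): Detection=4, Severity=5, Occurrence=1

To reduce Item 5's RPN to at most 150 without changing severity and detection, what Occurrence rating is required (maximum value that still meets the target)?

Item 5: S=8, O=5, D=6 → current RPN = 240.
Fixed product = 48. Need 48 × O ≤ 150, so O ≤ 150/48 = 3.12.
Maximum integer Occurrence rating = 3 (gives RPN 144; O=4 would give 192 > 150).

3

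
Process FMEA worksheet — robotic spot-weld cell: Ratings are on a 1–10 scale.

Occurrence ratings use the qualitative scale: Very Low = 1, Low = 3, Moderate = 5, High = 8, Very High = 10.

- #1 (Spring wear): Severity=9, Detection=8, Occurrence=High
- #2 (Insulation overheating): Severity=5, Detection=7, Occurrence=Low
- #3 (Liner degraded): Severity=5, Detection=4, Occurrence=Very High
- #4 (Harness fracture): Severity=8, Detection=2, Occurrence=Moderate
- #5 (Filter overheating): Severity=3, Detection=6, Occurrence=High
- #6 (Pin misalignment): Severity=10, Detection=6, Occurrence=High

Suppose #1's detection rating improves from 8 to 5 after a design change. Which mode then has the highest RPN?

RPN = Severity × Occurrence × Detection:
  #1: 9 × 8 × 8 = 576
  #2: 5 × 3 × 7 = 105
  #3: 5 × 10 × 4 = 200
  #4: 8 × 5 × 2 = 80
  #5: 3 × 8 × 6 = 144
  #6: 10 × 8 × 6 = 480
After action: #1 → 9 × 8 × 5 = 360.
Revised RPNs: #6=480, #1=360, #3=200, #5=144, #2=105, #4=80.
Highest is now #6 (480).

#6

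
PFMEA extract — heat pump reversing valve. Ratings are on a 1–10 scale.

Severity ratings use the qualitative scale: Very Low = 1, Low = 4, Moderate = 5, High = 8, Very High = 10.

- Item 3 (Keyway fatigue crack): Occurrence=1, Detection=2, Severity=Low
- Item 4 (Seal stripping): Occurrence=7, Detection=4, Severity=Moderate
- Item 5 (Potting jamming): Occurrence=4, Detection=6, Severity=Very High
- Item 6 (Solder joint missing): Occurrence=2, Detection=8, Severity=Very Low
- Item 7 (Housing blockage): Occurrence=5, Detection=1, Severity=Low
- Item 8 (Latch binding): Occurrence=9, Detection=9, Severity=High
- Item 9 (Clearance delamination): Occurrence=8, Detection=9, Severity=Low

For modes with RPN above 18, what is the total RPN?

RPN = Severity × Occurrence × Detection:
  Item 3: 4 × 1 × 2 = 8
  Item 4: 5 × 7 × 4 = 140
  Item 5: 10 × 4 × 6 = 240
  Item 6: 1 × 2 × 8 = 16
  Item 7: 4 × 5 × 1 = 20
  Item 8: 8 × 9 × 9 = 648
  Item 9: 4 × 8 × 9 = 288
RPN > 18: Item 4 (140), Item 5 (240), Item 7 (20), Item 8 (648), Item 9 (288).
Sum: 140 + 240 + 20 + 648 + 288 = 1336.

1336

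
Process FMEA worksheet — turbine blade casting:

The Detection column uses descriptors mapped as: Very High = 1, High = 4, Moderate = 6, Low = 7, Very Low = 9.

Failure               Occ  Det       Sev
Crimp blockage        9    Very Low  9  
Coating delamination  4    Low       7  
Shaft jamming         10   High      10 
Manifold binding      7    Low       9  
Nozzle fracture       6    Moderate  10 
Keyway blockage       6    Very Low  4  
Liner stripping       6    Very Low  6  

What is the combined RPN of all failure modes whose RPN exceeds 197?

RPN = Severity × Occurrence × Detection:
  Crimp blockage: 9 × 9 × 9 = 729
  Coating delamination: 7 × 4 × 7 = 196
  Shaft jamming: 10 × 10 × 4 = 400
  Manifold binding: 9 × 7 × 7 = 441
  Nozzle fracture: 10 × 6 × 6 = 360
  Keyway blockage: 4 × 6 × 9 = 216
  Liner stripping: 6 × 6 × 9 = 324
RPN > 197: Crimp blockage (729), Shaft jamming (400), Manifold binding (441), Nozzle fracture (360), Keyway blockage (216), Liner stripping (324).
Sum: 729 + 400 + 441 + 360 + 216 + 324 = 2470.

2470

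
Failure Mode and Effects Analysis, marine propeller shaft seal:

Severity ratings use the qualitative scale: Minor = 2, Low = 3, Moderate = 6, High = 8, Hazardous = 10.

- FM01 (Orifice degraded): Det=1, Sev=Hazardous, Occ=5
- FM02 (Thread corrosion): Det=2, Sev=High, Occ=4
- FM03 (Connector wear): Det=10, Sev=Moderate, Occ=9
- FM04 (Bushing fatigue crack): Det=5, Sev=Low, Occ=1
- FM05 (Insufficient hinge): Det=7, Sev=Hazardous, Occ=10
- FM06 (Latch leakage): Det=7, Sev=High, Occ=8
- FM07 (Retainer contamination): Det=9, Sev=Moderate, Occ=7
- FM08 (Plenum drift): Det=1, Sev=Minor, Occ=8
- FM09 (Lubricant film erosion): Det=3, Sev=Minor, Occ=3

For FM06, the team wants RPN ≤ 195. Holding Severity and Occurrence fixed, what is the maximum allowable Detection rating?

FM06: S=8, O=8, D=7 → current RPN = 448.
Fixed product = 64. Need 64 × D ≤ 195, so D ≤ 195/64 = 3.05.
Maximum integer Detection rating = 3 (gives RPN 192; D=4 would give 256 > 195).

3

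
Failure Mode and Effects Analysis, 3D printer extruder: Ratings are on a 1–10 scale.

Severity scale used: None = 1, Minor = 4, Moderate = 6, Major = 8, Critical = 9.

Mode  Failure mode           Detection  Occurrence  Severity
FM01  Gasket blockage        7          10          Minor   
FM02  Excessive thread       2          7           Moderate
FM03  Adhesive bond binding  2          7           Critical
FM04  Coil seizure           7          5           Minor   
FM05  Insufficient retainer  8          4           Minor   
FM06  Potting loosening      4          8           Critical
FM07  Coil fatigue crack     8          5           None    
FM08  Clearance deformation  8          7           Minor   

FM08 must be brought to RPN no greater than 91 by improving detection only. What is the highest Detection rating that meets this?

FM08: S=4, O=7, D=8 → current RPN = 224.
Fixed product = 28. Need 28 × D ≤ 91, so D ≤ 91/28 = 3.25.
Maximum integer Detection rating = 3 (gives RPN 84; D=4 would give 112 > 91).

3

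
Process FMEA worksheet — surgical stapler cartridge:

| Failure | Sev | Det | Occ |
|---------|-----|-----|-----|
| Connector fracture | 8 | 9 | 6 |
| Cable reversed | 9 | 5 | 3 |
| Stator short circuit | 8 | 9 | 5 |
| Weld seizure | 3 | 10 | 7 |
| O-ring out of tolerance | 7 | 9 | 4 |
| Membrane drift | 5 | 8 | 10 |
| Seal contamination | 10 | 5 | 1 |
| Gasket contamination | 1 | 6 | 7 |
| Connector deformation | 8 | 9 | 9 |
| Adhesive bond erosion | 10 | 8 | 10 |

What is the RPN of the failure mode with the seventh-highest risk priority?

RPN = Severity × Occurrence × Detection:
  Connector fracture: 8 × 6 × 9 = 432
  Cable reversed: 9 × 3 × 5 = 135
  Stator short circuit: 8 × 5 × 9 = 360
  Weld seizure: 3 × 7 × 10 = 210
  O-ring out of tolerance: 7 × 4 × 9 = 252
  Membrane drift: 5 × 10 × 8 = 400
  Seal contamination: 10 × 1 × 5 = 50
  Gasket contamination: 1 × 7 × 6 = 42
  Connector deformation: 8 × 9 × 9 = 648
  Adhesive bond erosion: 10 × 10 × 8 = 800
Sorted descending: 800, 648, 432, 400, 360, 252, 210, 135, 50, 42.
The seventh-highest RPN is 210 (Weld seizure).

210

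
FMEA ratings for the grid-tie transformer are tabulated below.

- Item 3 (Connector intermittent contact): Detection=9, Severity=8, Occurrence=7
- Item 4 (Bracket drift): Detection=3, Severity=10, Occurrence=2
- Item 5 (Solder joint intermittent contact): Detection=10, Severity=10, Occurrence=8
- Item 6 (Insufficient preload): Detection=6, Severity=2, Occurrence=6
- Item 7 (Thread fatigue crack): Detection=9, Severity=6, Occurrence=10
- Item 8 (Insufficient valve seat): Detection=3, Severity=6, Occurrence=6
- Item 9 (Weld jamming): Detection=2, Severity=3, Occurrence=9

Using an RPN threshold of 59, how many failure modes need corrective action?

6

RPN = Severity × Occurrence × Detection:
  Item 3: 8 × 7 × 9 = 504
  Item 4: 10 × 2 × 3 = 60
  Item 5: 10 × 8 × 10 = 800
  Item 6: 2 × 6 × 6 = 72
  Item 7: 6 × 10 × 9 = 540
  Item 8: 6 × 6 × 3 = 108
  Item 9: 3 × 9 × 2 = 54
Modes with RPN ≥ 59: Item 3 (504), Item 4 (60), Item 5 (800), Item 6 (72), Item 7 (540), Item 8 (108) → 6.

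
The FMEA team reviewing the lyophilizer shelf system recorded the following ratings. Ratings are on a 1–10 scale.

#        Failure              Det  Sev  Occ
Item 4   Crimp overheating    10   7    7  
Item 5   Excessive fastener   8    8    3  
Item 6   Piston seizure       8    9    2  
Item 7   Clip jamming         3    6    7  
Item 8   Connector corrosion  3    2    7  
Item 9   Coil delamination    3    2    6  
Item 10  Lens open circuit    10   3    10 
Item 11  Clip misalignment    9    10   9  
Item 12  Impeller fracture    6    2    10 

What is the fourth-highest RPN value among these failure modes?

RPN = Severity × Occurrence × Detection:
  Item 4: 7 × 7 × 10 = 490
  Item 5: 8 × 3 × 8 = 192
  Item 6: 9 × 2 × 8 = 144
  Item 7: 6 × 7 × 3 = 126
  Item 8: 2 × 7 × 3 = 42
  Item 9: 2 × 6 × 3 = 36
  Item 10: 3 × 10 × 10 = 300
  Item 11: 10 × 9 × 9 = 810
  Item 12: 2 × 10 × 6 = 120
Sorted descending: 810, 490, 300, 192, 144, 126, 120, 42, 36.
The fourth-highest RPN is 192 (Item 5).

192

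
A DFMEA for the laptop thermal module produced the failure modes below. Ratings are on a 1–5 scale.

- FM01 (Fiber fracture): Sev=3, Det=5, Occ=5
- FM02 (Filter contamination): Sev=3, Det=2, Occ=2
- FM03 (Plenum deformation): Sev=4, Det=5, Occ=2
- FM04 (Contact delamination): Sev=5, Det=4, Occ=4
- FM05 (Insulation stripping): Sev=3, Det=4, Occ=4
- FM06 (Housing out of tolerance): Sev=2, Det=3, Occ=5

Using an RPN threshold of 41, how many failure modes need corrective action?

RPN = Severity × Occurrence × Detection:
  FM01: 3 × 5 × 5 = 75
  FM02: 3 × 2 × 2 = 12
  FM03: 4 × 2 × 5 = 40
  FM04: 5 × 4 × 4 = 80
  FM05: 3 × 4 × 4 = 48
  FM06: 2 × 5 × 3 = 30
Modes with RPN ≥ 41: FM01 (75), FM04 (80), FM05 (48) → 3.

3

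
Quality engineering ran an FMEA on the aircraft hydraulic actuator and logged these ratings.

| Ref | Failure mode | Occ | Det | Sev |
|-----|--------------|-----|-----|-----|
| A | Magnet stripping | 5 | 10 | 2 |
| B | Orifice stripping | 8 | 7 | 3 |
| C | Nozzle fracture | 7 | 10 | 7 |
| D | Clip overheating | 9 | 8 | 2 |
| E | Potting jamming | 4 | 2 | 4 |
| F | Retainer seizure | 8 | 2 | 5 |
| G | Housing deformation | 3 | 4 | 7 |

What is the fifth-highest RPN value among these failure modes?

84

RPN = Severity × Occurrence × Detection:
  A: 2 × 5 × 10 = 100
  B: 3 × 8 × 7 = 168
  C: 7 × 7 × 10 = 490
  D: 2 × 9 × 8 = 144
  E: 4 × 4 × 2 = 32
  F: 5 × 8 × 2 = 80
  G: 7 × 3 × 4 = 84
Sorted descending: 490, 168, 144, 100, 84, 80, 32.
The fifth-highest RPN is 84 (G).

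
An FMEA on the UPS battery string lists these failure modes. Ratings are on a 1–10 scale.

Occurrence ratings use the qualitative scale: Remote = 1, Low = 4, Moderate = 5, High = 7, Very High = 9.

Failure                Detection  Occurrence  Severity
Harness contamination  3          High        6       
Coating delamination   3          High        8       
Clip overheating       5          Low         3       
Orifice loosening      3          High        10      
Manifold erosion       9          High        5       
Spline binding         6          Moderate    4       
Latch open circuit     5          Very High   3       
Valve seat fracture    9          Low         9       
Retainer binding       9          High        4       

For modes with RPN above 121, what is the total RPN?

1530

RPN = Severity × Occurrence × Detection:
  Harness contamination: 6 × 7 × 3 = 126
  Coating delamination: 8 × 7 × 3 = 168
  Clip overheating: 3 × 4 × 5 = 60
  Orifice loosening: 10 × 7 × 3 = 210
  Manifold erosion: 5 × 7 × 9 = 315
  Spline binding: 4 × 5 × 6 = 120
  Latch open circuit: 3 × 9 × 5 = 135
  Valve seat fracture: 9 × 4 × 9 = 324
  Retainer binding: 4 × 7 × 9 = 252
RPN > 121: Harness contamination (126), Coating delamination (168), Orifice loosening (210), Manifold erosion (315), Latch open circuit (135), Valve seat fracture (324), Retainer binding (252).
Sum: 126 + 168 + 210 + 315 + 135 + 324 + 252 = 1530.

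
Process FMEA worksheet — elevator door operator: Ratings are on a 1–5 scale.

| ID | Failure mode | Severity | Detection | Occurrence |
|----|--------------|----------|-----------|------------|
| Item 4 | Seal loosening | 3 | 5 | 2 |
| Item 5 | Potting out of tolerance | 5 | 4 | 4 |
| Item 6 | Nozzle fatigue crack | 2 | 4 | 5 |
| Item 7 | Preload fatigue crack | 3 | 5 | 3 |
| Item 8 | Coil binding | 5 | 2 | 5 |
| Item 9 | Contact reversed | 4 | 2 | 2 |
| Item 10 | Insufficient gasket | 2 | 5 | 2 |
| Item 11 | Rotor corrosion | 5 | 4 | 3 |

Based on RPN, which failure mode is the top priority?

Item 5

RPN = Severity × Occurrence × Detection:
  Item 4: 3 × 2 × 5 = 30
  Item 5: 5 × 4 × 4 = 80
  Item 6: 2 × 5 × 4 = 40
  Item 7: 3 × 3 × 5 = 45
  Item 8: 5 × 5 × 2 = 50
  Item 9: 4 × 2 × 2 = 16
  Item 10: 2 × 2 × 5 = 20
  Item 11: 5 × 3 × 4 = 60
Highest RPN is 80 → Item 5.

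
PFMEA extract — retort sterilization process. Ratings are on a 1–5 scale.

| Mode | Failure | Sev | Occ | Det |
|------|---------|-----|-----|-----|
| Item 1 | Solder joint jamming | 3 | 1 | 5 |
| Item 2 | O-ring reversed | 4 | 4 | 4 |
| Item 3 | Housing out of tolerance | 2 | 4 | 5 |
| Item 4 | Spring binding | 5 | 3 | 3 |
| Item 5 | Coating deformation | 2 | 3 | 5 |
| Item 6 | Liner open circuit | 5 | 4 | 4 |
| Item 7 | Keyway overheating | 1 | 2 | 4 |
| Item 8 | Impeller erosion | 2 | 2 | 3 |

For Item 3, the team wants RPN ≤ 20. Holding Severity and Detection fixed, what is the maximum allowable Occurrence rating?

Item 3: S=2, O=4, D=5 → current RPN = 40.
Fixed product = 10. Need 10 × O ≤ 20, so O ≤ 20/10 = 2.00.
Maximum integer Occurrence rating = 2 (gives RPN 20; O=3 would give 30 > 20).

2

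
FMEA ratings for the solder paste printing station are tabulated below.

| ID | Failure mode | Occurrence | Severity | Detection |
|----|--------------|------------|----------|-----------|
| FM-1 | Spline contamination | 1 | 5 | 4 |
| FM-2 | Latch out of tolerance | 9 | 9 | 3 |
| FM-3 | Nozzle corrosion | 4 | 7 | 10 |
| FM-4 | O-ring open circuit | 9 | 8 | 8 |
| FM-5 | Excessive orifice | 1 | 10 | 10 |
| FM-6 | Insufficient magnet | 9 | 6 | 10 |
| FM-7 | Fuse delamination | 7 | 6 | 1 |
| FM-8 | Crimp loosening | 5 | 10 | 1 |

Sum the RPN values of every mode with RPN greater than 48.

1789

RPN = Severity × Occurrence × Detection:
  FM-1: 5 × 1 × 4 = 20
  FM-2: 9 × 9 × 3 = 243
  FM-3: 7 × 4 × 10 = 280
  FM-4: 8 × 9 × 8 = 576
  FM-5: 10 × 1 × 10 = 100
  FM-6: 6 × 9 × 10 = 540
  FM-7: 6 × 7 × 1 = 42
  FM-8: 10 × 5 × 1 = 50
RPN > 48: FM-2 (243), FM-3 (280), FM-4 (576), FM-5 (100), FM-6 (540), FM-8 (50).
Sum: 243 + 280 + 576 + 100 + 540 + 50 = 1789.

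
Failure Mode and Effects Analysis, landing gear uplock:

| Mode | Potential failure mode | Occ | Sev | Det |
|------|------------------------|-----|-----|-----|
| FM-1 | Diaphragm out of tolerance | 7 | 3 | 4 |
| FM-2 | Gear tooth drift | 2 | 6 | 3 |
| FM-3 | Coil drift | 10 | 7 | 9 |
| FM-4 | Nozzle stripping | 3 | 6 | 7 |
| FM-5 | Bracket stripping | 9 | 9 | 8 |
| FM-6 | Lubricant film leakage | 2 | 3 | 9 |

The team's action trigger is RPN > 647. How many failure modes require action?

RPN = Severity × Occurrence × Detection:
  FM-1: 3 × 7 × 4 = 84
  FM-2: 6 × 2 × 3 = 36
  FM-3: 7 × 10 × 9 = 630
  FM-4: 6 × 3 × 7 = 126
  FM-5: 9 × 9 × 8 = 648
  FM-6: 3 × 2 × 9 = 54
Modes with RPN > 647: FM-5 (648) → 1.

1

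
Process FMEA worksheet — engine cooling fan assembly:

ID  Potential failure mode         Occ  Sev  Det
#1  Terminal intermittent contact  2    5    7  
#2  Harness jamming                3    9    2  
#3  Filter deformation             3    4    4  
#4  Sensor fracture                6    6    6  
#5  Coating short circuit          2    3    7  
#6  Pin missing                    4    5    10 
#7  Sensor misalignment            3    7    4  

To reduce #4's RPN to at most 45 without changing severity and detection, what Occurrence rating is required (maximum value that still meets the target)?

1

#4: S=6, O=6, D=6 → current RPN = 216.
Fixed product = 36. Need 36 × O ≤ 45, so O ≤ 45/36 = 1.25.
Maximum integer Occurrence rating = 1 (gives RPN 36; O=2 would give 72 > 45).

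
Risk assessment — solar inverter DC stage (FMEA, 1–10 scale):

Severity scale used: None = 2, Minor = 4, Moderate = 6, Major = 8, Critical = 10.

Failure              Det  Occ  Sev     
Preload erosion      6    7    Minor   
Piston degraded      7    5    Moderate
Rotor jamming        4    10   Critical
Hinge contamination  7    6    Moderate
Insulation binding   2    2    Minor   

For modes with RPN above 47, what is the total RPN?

RPN = Severity × Occurrence × Detection:
  Preload erosion: 4 × 7 × 6 = 168
  Piston degraded: 6 × 5 × 7 = 210
  Rotor jamming: 10 × 10 × 4 = 400
  Hinge contamination: 6 × 6 × 7 = 252
  Insulation binding: 4 × 2 × 2 = 16
RPN > 47: Preload erosion (168), Piston degraded (210), Rotor jamming (400), Hinge contamination (252).
Sum: 168 + 210 + 400 + 252 = 1030.

1030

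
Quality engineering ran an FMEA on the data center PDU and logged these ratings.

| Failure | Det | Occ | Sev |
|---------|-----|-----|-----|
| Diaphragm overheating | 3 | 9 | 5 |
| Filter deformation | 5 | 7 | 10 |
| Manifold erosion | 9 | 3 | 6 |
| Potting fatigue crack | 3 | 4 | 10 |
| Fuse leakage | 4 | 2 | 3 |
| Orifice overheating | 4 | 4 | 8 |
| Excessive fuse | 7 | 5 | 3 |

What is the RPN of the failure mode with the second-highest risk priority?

162

RPN = Severity × Occurrence × Detection:
  Diaphragm overheating: 5 × 9 × 3 = 135
  Filter deformation: 10 × 7 × 5 = 350
  Manifold erosion: 6 × 3 × 9 = 162
  Potting fatigue crack: 10 × 4 × 3 = 120
  Fuse leakage: 3 × 2 × 4 = 24
  Orifice overheating: 8 × 4 × 4 = 128
  Excessive fuse: 3 × 5 × 7 = 105
Sorted descending: 350, 162, 135, 128, 120, 105, 24.
The second-highest RPN is 162 (Manifold erosion).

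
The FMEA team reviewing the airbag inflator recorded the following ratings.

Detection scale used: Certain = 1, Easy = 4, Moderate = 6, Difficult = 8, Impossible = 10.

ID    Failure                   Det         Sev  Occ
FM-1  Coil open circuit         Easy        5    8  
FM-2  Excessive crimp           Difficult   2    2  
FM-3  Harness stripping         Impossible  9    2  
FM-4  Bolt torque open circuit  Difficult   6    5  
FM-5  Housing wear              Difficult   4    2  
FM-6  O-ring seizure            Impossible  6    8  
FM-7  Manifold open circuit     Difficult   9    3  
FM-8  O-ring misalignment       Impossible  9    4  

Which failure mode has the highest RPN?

RPN = Severity × Occurrence × Detection:
  FM-1: 5 × 8 × 4 = 160
  FM-2: 2 × 2 × 8 = 32
  FM-3: 9 × 2 × 10 = 180
  FM-4: 6 × 5 × 8 = 240
  FM-5: 4 × 2 × 8 = 64
  FM-6: 6 × 8 × 10 = 480
  FM-7: 9 × 3 × 8 = 216
  FM-8: 9 × 4 × 10 = 360
Highest RPN is 480 → FM-6.

FM-6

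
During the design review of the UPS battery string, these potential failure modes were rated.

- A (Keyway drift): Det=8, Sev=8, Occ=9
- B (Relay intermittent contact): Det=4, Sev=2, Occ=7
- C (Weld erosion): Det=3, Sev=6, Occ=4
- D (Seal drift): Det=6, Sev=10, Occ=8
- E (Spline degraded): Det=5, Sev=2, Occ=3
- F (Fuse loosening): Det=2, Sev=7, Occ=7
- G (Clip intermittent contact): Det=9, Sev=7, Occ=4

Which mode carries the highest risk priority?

A

RPN = Severity × Occurrence × Detection:
  A: 8 × 9 × 8 = 576
  B: 2 × 7 × 4 = 56
  C: 6 × 4 × 3 = 72
  D: 10 × 8 × 6 = 480
  E: 2 × 3 × 5 = 30
  F: 7 × 7 × 2 = 98
  G: 7 × 4 × 9 = 252
Highest RPN is 576 → A.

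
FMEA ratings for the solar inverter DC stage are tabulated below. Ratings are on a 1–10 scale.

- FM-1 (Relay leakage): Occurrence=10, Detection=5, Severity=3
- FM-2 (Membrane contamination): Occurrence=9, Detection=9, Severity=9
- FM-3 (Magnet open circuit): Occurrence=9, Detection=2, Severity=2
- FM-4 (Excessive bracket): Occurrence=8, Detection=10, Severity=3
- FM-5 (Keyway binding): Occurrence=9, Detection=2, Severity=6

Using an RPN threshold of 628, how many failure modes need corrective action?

1

RPN = Severity × Occurrence × Detection:
  FM-1: 3 × 10 × 5 = 150
  FM-2: 9 × 9 × 9 = 729
  FM-3: 2 × 9 × 2 = 36
  FM-4: 3 × 8 × 10 = 240
  FM-5: 6 × 9 × 2 = 108
Modes with RPN ≥ 628: FM-2 (729) → 1.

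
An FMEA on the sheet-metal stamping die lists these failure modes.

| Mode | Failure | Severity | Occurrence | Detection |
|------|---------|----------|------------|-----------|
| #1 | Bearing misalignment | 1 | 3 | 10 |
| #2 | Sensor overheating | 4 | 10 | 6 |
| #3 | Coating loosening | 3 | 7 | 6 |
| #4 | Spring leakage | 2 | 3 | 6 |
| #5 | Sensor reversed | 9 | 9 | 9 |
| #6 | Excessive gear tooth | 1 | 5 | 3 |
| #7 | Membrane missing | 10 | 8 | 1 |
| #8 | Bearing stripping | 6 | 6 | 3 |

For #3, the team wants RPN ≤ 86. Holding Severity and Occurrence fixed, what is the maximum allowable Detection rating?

#3: S=3, O=7, D=6 → current RPN = 126.
Fixed product = 21. Need 21 × D ≤ 86, so D ≤ 86/21 = 4.10.
Maximum integer Detection rating = 4 (gives RPN 84; D=5 would give 105 > 86).

4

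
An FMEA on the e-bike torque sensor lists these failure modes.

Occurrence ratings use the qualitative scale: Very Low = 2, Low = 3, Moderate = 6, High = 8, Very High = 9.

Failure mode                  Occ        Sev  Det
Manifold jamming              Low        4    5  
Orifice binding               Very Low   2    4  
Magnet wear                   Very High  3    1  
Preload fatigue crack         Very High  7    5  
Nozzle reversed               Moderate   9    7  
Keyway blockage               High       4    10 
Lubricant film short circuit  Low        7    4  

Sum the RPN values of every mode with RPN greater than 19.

1184

RPN = Severity × Occurrence × Detection:
  Manifold jamming: 4 × 3 × 5 = 60
  Orifice binding: 2 × 2 × 4 = 16
  Magnet wear: 3 × 9 × 1 = 27
  Preload fatigue crack: 7 × 9 × 5 = 315
  Nozzle reversed: 9 × 6 × 7 = 378
  Keyway blockage: 4 × 8 × 10 = 320
  Lubricant film short circuit: 7 × 3 × 4 = 84
RPN > 19: Manifold jamming (60), Magnet wear (27), Preload fatigue crack (315), Nozzle reversed (378), Keyway blockage (320), Lubricant film short circuit (84).
Sum: 60 + 27 + 315 + 378 + 320 + 84 = 1184.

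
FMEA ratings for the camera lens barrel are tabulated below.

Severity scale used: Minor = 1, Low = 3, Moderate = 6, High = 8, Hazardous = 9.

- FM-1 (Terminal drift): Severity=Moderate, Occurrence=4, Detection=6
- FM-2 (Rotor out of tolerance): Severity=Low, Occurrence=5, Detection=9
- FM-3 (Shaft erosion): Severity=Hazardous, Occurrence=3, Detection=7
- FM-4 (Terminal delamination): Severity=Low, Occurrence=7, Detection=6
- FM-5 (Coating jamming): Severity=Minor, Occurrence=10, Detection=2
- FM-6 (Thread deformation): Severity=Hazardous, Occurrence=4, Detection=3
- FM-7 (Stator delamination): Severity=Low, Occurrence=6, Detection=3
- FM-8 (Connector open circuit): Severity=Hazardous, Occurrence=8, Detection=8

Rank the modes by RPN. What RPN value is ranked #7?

RPN = Severity × Occurrence × Detection:
  FM-1: 6 × 4 × 6 = 144
  FM-2: 3 × 5 × 9 = 135
  FM-3: 9 × 3 × 7 = 189
  FM-4: 3 × 7 × 6 = 126
  FM-5: 1 × 10 × 2 = 20
  FM-6: 9 × 4 × 3 = 108
  FM-7: 3 × 6 × 3 = 54
  FM-8: 9 × 8 × 8 = 576
Sorted descending: 576, 189, 144, 135, 126, 108, 54, 20.
The seventh-highest RPN is 54 (FM-7).

54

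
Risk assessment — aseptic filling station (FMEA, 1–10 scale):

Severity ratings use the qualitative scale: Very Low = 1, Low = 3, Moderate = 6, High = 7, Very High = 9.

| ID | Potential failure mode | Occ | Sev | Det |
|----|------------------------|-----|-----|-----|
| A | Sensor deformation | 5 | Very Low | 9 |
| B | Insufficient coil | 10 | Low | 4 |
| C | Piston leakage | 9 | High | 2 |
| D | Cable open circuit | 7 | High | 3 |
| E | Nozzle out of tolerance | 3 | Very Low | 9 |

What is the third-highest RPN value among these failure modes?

RPN = Severity × Occurrence × Detection:
  A: 1 × 5 × 9 = 45
  B: 3 × 10 × 4 = 120
  C: 7 × 9 × 2 = 126
  D: 7 × 7 × 3 = 147
  E: 1 × 3 × 9 = 27
Sorted descending: 147, 126, 120, 45, 27.
The third-highest RPN is 120 (B).

120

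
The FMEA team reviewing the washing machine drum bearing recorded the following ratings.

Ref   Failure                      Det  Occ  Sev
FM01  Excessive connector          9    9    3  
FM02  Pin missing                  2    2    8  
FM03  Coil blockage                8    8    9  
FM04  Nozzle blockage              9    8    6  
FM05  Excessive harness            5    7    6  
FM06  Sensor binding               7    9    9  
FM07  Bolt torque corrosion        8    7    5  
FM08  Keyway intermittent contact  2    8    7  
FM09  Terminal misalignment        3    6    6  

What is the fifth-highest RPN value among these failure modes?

RPN = Severity × Occurrence × Detection:
  FM01: 3 × 9 × 9 = 243
  FM02: 8 × 2 × 2 = 32
  FM03: 9 × 8 × 8 = 576
  FM04: 6 × 8 × 9 = 432
  FM05: 6 × 7 × 5 = 210
  FM06: 9 × 9 × 7 = 567
  FM07: 5 × 7 × 8 = 280
  FM08: 7 × 8 × 2 = 112
  FM09: 6 × 6 × 3 = 108
Sorted descending: 576, 567, 432, 280, 243, 210, 112, 108, 32.
The fifth-highest RPN is 243 (FM01).

243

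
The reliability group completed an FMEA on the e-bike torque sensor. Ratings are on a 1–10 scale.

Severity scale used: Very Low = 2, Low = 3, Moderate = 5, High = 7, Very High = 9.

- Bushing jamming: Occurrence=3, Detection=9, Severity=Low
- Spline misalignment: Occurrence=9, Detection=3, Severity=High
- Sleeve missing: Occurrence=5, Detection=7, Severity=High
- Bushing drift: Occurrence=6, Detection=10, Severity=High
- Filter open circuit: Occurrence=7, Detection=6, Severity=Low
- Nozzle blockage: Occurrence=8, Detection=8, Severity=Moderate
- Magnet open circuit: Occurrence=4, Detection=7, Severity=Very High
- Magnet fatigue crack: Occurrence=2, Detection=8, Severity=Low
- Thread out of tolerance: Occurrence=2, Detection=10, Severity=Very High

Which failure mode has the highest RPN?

RPN = Severity × Occurrence × Detection:
  Bushing jamming: 3 × 3 × 9 = 81
  Spline misalignment: 7 × 9 × 3 = 189
  Sleeve missing: 7 × 5 × 7 = 245
  Bushing drift: 7 × 6 × 10 = 420
  Filter open circuit: 3 × 7 × 6 = 126
  Nozzle blockage: 5 × 8 × 8 = 320
  Magnet open circuit: 9 × 4 × 7 = 252
  Magnet fatigue crack: 3 × 2 × 8 = 48
  Thread out of tolerance: 9 × 2 × 10 = 180
Highest RPN is 420 → Bushing drift.

Bushing drift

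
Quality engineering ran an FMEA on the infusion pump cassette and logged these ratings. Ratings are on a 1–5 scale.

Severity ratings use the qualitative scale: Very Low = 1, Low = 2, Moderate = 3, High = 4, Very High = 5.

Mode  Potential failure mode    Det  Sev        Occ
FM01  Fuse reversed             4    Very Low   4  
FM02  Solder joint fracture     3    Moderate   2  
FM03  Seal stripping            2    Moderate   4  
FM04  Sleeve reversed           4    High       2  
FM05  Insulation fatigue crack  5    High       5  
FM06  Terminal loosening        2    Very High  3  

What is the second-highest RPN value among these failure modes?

32

RPN = Severity × Occurrence × Detection:
  FM01: 1 × 4 × 4 = 16
  FM02: 3 × 2 × 3 = 18
  FM03: 3 × 4 × 2 = 24
  FM04: 4 × 2 × 4 = 32
  FM05: 4 × 5 × 5 = 100
  FM06: 5 × 3 × 2 = 30
Sorted descending: 100, 32, 30, 24, 18, 16.
The second-highest RPN is 32 (FM04).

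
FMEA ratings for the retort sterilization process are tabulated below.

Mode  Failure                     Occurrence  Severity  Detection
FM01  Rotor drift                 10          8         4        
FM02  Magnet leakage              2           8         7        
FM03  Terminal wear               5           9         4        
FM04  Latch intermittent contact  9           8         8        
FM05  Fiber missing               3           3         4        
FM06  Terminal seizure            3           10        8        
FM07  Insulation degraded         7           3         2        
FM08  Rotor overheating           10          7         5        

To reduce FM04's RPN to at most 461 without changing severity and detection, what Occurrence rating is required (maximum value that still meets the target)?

FM04: S=8, O=9, D=8 → current RPN = 576.
Fixed product = 64. Need 64 × O ≤ 461, so O ≤ 461/64 = 7.20.
Maximum integer Occurrence rating = 7 (gives RPN 448; O=8 would give 512 > 461).

7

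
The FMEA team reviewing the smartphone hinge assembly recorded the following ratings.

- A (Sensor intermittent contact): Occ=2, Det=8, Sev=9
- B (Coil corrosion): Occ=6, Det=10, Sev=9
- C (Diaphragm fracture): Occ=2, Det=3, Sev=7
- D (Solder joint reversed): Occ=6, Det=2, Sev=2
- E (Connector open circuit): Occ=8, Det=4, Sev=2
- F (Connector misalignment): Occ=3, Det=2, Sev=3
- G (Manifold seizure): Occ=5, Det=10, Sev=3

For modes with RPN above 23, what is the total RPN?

964

RPN = Severity × Occurrence × Detection:
  A: 9 × 2 × 8 = 144
  B: 9 × 6 × 10 = 540
  C: 7 × 2 × 3 = 42
  D: 2 × 6 × 2 = 24
  E: 2 × 8 × 4 = 64
  F: 3 × 3 × 2 = 18
  G: 3 × 5 × 10 = 150
RPN > 23: A (144), B (540), C (42), D (24), E (64), G (150).
Sum: 144 + 540 + 42 + 24 + 64 + 150 = 964.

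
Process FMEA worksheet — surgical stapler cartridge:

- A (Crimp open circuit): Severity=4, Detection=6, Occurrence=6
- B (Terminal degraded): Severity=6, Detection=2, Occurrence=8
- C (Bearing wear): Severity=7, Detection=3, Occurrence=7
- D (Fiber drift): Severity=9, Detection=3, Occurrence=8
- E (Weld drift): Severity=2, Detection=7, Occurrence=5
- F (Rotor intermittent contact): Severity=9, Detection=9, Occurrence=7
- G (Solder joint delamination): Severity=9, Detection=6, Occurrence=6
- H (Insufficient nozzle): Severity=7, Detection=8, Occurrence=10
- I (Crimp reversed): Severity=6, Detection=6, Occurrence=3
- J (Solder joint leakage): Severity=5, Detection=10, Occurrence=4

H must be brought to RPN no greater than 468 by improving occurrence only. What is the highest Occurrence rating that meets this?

8

H: S=7, O=10, D=8 → current RPN = 560.
Fixed product = 56. Need 56 × O ≤ 468, so O ≤ 468/56 = 8.36.
Maximum integer Occurrence rating = 8 (gives RPN 448; O=9 would give 504 > 468).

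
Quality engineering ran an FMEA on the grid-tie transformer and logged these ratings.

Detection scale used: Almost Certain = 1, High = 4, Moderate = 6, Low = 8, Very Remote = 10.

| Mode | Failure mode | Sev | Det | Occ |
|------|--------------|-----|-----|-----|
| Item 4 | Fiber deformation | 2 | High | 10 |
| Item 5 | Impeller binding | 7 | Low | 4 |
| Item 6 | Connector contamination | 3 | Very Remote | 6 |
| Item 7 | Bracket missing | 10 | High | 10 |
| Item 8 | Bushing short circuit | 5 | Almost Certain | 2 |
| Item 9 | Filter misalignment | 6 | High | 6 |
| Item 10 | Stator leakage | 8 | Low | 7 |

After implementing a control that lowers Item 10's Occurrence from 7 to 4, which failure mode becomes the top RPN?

Item 7

RPN = Severity × Occurrence × Detection:
  Item 4: 2 × 10 × 4 = 80
  Item 5: 7 × 4 × 8 = 224
  Item 6: 3 × 6 × 10 = 180
  Item 7: 10 × 10 × 4 = 400
  Item 8: 5 × 2 × 1 = 10
  Item 9: 6 × 6 × 4 = 144
  Item 10: 8 × 7 × 8 = 448
After action: Item 10 → 8 × 4 × 8 = 256.
Revised RPNs: Item 7=400, Item 10=256, Item 5=224, Item 6=180, Item 9=144, Item 4=80, Item 8=10.
Highest is now Item 7 (400).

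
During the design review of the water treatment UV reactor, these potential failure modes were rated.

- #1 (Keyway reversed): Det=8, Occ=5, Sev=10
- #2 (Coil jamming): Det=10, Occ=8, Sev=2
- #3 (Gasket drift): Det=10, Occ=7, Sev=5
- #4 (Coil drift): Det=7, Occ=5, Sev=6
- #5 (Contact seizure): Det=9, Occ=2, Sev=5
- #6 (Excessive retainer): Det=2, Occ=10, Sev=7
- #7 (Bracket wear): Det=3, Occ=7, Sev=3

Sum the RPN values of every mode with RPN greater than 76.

1350

RPN = Severity × Occurrence × Detection:
  #1: 10 × 5 × 8 = 400
  #2: 2 × 8 × 10 = 160
  #3: 5 × 7 × 10 = 350
  #4: 6 × 5 × 7 = 210
  #5: 5 × 2 × 9 = 90
  #6: 7 × 10 × 2 = 140
  #7: 3 × 7 × 3 = 63
RPN > 76: #1 (400), #2 (160), #3 (350), #4 (210), #5 (90), #6 (140).
Sum: 400 + 160 + 350 + 210 + 90 + 140 = 1350.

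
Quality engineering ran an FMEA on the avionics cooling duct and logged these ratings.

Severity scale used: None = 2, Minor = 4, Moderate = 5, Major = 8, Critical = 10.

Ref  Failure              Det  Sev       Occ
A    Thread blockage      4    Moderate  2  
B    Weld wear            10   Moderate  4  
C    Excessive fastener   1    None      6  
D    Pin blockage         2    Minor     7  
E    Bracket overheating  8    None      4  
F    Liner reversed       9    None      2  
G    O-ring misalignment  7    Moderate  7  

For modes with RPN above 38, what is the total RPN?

RPN = Severity × Occurrence × Detection:
  A: 5 × 2 × 4 = 40
  B: 5 × 4 × 10 = 200
  C: 2 × 6 × 1 = 12
  D: 4 × 7 × 2 = 56
  E: 2 × 4 × 8 = 64
  F: 2 × 2 × 9 = 36
  G: 5 × 7 × 7 = 245
RPN > 38: A (40), B (200), D (56), E (64), G (245).
Sum: 40 + 200 + 56 + 64 + 245 = 605.

605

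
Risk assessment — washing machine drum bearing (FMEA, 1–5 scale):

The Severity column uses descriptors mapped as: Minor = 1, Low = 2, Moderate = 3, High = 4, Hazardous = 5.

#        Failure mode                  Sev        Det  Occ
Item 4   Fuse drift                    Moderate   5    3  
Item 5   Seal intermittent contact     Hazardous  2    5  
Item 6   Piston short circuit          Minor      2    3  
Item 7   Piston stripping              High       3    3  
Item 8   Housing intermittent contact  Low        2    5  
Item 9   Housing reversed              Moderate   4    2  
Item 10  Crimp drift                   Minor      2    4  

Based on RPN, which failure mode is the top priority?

Item 5

RPN = Severity × Occurrence × Detection:
  Item 4: 3 × 3 × 5 = 45
  Item 5: 5 × 5 × 2 = 50
  Item 6: 1 × 3 × 2 = 6
  Item 7: 4 × 3 × 3 = 36
  Item 8: 2 × 5 × 2 = 20
  Item 9: 3 × 2 × 4 = 24
  Item 10: 1 × 4 × 2 = 8
Highest RPN is 50 → Item 5.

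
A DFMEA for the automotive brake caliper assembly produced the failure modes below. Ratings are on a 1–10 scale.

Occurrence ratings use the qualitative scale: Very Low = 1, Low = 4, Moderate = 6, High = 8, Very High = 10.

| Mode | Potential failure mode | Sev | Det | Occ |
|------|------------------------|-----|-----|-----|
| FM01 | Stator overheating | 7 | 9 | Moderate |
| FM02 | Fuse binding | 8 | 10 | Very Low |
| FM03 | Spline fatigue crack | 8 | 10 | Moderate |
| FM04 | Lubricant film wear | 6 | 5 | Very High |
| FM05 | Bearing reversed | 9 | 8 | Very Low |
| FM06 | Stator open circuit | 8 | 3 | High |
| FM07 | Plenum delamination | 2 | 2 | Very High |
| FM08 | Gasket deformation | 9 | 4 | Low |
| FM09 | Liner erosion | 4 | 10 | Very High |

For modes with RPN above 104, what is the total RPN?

RPN = Severity × Occurrence × Detection:
  FM01: 7 × 6 × 9 = 378
  FM02: 8 × 1 × 10 = 80
  FM03: 8 × 6 × 10 = 480
  FM04: 6 × 10 × 5 = 300
  FM05: 9 × 1 × 8 = 72
  FM06: 8 × 8 × 3 = 192
  FM07: 2 × 10 × 2 = 40
  FM08: 9 × 4 × 4 = 144
  FM09: 4 × 10 × 10 = 400
RPN > 104: FM01 (378), FM03 (480), FM04 (300), FM06 (192), FM08 (144), FM09 (400).
Sum: 378 + 480 + 300 + 192 + 144 + 400 = 1894.

1894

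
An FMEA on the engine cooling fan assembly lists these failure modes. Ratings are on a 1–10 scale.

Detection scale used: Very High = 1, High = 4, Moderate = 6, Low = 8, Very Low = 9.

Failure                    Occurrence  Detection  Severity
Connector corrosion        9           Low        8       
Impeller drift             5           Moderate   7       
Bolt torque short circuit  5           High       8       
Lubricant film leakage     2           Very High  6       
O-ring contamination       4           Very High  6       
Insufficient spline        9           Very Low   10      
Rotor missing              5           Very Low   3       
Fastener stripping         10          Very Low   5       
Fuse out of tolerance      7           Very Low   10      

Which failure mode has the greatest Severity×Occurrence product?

Insufficient spline

Criticality = Severity × Occurrence:
  Connector corrosion: 8 × 9 = 72
  Impeller drift: 7 × 5 = 35
  Bolt torque short circuit: 8 × 5 = 40
  Lubricant film leakage: 6 × 2 = 12
  O-ring contamination: 6 × 4 = 24
  Insufficient spline: 10 × 9 = 90
  Rotor missing: 3 × 5 = 15
  Fastener stripping: 5 × 10 = 50
  Fuse out of tolerance: 10 × 7 = 70
Highest criticality is 90 → Insufficient spline.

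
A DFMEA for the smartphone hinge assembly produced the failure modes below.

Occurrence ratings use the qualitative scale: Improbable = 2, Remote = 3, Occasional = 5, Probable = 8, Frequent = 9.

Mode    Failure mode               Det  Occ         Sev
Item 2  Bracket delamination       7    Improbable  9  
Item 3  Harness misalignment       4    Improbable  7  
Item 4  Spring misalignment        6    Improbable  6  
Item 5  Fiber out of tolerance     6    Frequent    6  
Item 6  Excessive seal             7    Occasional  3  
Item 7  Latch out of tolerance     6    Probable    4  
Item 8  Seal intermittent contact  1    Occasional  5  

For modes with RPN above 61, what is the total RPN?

RPN = Severity × Occurrence × Detection:
  Item 2: 9 × 2 × 7 = 126
  Item 3: 7 × 2 × 4 = 56
  Item 4: 6 × 2 × 6 = 72
  Item 5: 6 × 9 × 6 = 324
  Item 6: 3 × 5 × 7 = 105
  Item 7: 4 × 8 × 6 = 192
  Item 8: 5 × 5 × 1 = 25
RPN > 61: Item 2 (126), Item 4 (72), Item 5 (324), Item 6 (105), Item 7 (192).
Sum: 126 + 72 + 324 + 105 + 192 = 819.

819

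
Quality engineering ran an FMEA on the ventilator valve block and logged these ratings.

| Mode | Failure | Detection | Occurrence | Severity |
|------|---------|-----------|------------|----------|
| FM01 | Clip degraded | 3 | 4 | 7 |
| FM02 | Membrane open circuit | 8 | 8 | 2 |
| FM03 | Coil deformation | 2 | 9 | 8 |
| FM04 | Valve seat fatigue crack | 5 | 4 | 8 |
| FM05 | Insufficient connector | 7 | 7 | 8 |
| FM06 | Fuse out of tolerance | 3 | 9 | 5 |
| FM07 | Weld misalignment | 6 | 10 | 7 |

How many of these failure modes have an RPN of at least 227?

RPN = Severity × Occurrence × Detection:
  FM01: 7 × 4 × 3 = 84
  FM02: 2 × 8 × 8 = 128
  FM03: 8 × 9 × 2 = 144
  FM04: 8 × 4 × 5 = 160
  FM05: 8 × 7 × 7 = 392
  FM06: 5 × 9 × 3 = 135
  FM07: 7 × 10 × 6 = 420
Modes with RPN ≥ 227: FM05 (392), FM07 (420) → 2.

2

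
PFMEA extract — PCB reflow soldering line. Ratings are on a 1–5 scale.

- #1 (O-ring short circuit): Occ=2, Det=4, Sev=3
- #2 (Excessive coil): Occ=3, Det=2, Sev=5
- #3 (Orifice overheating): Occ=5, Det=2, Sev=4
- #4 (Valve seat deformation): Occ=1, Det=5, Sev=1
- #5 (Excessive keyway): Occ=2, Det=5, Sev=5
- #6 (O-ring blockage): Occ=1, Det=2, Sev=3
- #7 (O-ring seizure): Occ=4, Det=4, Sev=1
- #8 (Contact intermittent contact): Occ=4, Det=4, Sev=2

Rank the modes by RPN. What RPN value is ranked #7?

6

RPN = Severity × Occurrence × Detection:
  #1: 3 × 2 × 4 = 24
  #2: 5 × 3 × 2 = 30
  #3: 4 × 5 × 2 = 40
  #4: 1 × 1 × 5 = 5
  #5: 5 × 2 × 5 = 50
  #6: 3 × 1 × 2 = 6
  #7: 1 × 4 × 4 = 16
  #8: 2 × 4 × 4 = 32
Sorted descending: 50, 40, 32, 30, 24, 16, 6, 5.
The seventh-highest RPN is 6 (#6).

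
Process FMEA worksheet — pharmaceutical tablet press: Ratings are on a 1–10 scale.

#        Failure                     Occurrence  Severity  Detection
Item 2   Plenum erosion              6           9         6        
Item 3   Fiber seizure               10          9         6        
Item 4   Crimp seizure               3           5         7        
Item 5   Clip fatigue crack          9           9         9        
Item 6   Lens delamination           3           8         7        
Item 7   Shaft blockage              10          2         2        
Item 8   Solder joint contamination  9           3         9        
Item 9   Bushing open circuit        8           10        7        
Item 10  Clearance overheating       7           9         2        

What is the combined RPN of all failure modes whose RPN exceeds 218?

2396

RPN = Severity × Occurrence × Detection:
  Item 2: 9 × 6 × 6 = 324
  Item 3: 9 × 10 × 6 = 540
  Item 4: 5 × 3 × 7 = 105
  Item 5: 9 × 9 × 9 = 729
  Item 6: 8 × 3 × 7 = 168
  Item 7: 2 × 10 × 2 = 40
  Item 8: 3 × 9 × 9 = 243
  Item 9: 10 × 8 × 7 = 560
  Item 10: 9 × 7 × 2 = 126
RPN > 218: Item 2 (324), Item 3 (540), Item 5 (729), Item 8 (243), Item 9 (560).
Sum: 324 + 540 + 729 + 243 + 560 = 2396.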